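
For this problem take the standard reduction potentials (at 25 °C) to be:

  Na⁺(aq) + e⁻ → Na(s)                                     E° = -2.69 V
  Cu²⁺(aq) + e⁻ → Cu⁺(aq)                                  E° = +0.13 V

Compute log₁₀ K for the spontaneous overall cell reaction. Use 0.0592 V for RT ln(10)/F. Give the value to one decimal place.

Cathode: Cu²⁺/Cu⁺; anode: Na⁺/Na. E°cell = +2.82 V, n = 1.
log K = nE°cell / 0.0592 = (1)(+2.82) / 0.0592 = 47.6.

47.6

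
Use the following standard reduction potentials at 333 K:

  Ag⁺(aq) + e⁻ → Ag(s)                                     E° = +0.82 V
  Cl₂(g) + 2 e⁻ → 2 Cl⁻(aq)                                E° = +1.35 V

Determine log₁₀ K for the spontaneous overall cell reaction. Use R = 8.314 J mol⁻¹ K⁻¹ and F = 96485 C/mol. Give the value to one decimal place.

Cathode: Cl₂/Cl⁻; anode: Ag⁺/Ag. E°cell = (+1.35) − (+0.82) = +0.53 V, with n = 2.
ΔG° = −nFE° = −RT ln K, so ln K = nFE°/(RT) = (2)(96485)(+0.53) / ((8.314)(333)) = 36.941.
log₁₀ K = 36.941 / ln 10 = 16.0.

16.0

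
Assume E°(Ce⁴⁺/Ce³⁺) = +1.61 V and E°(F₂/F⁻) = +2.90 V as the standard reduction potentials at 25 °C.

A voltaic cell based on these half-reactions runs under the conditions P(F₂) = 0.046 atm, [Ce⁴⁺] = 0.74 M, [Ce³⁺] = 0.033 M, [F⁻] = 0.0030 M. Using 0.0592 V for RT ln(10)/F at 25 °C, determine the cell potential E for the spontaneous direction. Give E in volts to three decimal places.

F₂/F⁻ is the cathode (higher E°), Ce⁴⁺/Ce³⁺ the anode: E°cell = +2.90 − (+1.61) = +1.29 V, n = 2.
Overall: F₂(g) + 2 Ce³⁺(aq) → 2 F⁻(aq) + 2 Ce⁴⁺(aq)
Q = [F⁻]^2·[Ce⁴⁺]^2 / (P(F₂)·[Ce³⁺]^2); log Q = -1.007.
E = E° − (0.0592/n) log Q = +1.29 − (0.0592/2)(-1.007) = +1.320 V.

+1.320 V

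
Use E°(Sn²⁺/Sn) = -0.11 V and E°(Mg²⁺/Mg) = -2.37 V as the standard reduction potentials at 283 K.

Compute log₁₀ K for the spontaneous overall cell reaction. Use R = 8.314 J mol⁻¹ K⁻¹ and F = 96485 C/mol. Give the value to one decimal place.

Cathode: Sn²⁺/Sn; anode: Mg²⁺/Mg. E°cell = (-0.11) − (-2.37) = +2.26 V, with n = 2.
ΔG° = −nFE° = −RT ln K, so ln K = nFE°/(RT) = (2)(96485)(+2.26) / ((8.314)(283)) = 185.354.
log₁₀ K = 185.354 / ln 10 = 80.5.

80.5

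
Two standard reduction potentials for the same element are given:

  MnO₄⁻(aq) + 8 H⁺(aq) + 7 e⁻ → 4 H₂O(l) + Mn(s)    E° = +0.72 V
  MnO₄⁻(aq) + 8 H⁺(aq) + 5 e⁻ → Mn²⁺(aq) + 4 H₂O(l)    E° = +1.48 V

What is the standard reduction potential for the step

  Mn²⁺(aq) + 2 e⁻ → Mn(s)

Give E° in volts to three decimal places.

-1.180 V

Sequential free energies add, so n₃E°₃ = n₁E°₁ + n₂E°₂.
With n₃ = 7, and the known step contributing 5×(+1.48) V, the unknown satisfies 2·E° = 7×(+0.72) − 5×(+1.48) = -2.360.
E° = -2.360 / 2 = -1.180 V.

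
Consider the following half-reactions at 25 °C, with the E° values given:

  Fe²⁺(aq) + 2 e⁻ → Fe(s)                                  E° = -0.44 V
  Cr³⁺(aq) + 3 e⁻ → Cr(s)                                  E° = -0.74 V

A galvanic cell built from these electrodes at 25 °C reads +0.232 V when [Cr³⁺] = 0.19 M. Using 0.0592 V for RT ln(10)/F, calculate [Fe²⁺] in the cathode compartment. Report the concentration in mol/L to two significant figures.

Fe²⁺/Fe is the cathode, Cr³⁺/Cr the anode: E°cell = +0.30 V, n = 6.
Overall reaction: 3 Fe²⁺(aq) + 2 Cr(s) → 3 Fe(s) + 2 Cr³⁺(aq); Q = [Cr³⁺]^2/[Fe²⁺]^3.
From E = E° − (0.0592/n) log Q: log Q = (E° − E)·n/0.0592 = (+0.30 − (+0.232))·6/0.0592 = 6.8919.
So 3·log[Fe²⁺] = 2·log(0.19) − log Q = -1.4425 − (6.8919) = -8.3344; log[Fe²⁺] = -8.3344 / 3 = -2.7781; [Fe²⁺] = 10^(-2.7781) ≈ 0.0017 M.

0.0017 M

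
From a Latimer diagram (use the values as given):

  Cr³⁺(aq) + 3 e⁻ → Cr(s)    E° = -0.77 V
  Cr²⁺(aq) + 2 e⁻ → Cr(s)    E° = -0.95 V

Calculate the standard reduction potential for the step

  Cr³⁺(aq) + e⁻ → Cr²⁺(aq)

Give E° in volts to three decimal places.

-0.410 V

Sequential free energies add, so n₃E°₃ = n₁E°₁ + n₂E°₂.
With n₃ = 3, and the known step contributing 2×(-0.95) V, the unknown satisfies 1·E° = 3×(-0.77) − 2×(-0.95) = -0.410.
E° = -0.410 / 1 = -0.410 V.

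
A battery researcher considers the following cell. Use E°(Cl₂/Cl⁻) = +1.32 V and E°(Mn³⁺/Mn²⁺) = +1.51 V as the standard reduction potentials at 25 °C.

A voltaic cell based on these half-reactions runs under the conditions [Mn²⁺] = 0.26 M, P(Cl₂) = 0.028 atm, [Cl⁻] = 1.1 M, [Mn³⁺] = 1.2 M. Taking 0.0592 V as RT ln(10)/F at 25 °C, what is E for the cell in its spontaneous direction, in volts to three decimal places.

Mn³⁺/Mn²⁺ is the cathode (higher E°), Cl₂/Cl⁻ the anode: E°cell = +1.51 − (+1.32) = +0.19 V, n = 2.
Overall: 2 Mn³⁺(aq) + 2 Cl⁻(aq) → 2 Mn²⁺(aq) + Cl₂(g)
Q = [Mn²⁺]^2·P(Cl₂) / ([Mn³⁺]^2·[Cl⁻]^2); log Q = -2.964.
E = E° − (0.0592/n) log Q = +0.19 − (0.0592/2)(-2.964) = +0.278 V.

+0.278 V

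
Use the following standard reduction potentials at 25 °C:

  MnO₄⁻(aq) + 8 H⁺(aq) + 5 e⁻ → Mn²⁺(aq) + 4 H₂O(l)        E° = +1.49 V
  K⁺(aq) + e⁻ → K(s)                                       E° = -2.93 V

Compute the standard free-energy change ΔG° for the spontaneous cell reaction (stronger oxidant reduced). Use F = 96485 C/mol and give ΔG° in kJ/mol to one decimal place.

-2132.3 kJ/mol

MnO₄⁻/Mn²⁺ (E° = +1.49 V) is the cathode; K⁺/K (E° = -2.93 V) is the anode, so E°cell = +4.42 V.
Balancing electrons gives n = 5 (lcm of 5 and 1).
ΔG° = −nFE° = −(5)(96485)(+4.42) = -2,132,318 J = -2132.3 kJ/mol.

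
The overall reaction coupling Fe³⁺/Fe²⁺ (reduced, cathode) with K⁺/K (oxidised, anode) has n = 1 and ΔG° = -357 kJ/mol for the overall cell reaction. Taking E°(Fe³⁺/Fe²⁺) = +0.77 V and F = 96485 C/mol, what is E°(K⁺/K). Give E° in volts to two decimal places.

-2.93 V

E°cell = −ΔG°/(nF) = −(-357×10³)/((1)(96485)) = +3.700 V.
Since Fe³⁺/Fe²⁺ is the cathode and K⁺/K the anode, E°cell = E°(Fe³⁺/Fe²⁺) − E°(K⁺/K).
So E°(K⁺/K) = E°(Fe³⁺/Fe²⁺) − E°cell = (+0.77) − (+3.700) = -2.93 V.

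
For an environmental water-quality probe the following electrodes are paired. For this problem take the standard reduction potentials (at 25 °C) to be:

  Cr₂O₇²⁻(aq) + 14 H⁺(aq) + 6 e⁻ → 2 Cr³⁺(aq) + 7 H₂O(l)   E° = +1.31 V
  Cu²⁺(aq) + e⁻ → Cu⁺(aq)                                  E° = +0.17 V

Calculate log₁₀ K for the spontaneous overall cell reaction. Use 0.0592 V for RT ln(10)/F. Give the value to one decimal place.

Cathode: Cr₂O₇²⁻/Cr³⁺; anode: Cu²⁺/Cu⁺. E°cell = +1.14 V, n = 6.
log K = nE°cell / 0.0592 = (6)(+1.14) / 0.0592 = 115.5.

115.5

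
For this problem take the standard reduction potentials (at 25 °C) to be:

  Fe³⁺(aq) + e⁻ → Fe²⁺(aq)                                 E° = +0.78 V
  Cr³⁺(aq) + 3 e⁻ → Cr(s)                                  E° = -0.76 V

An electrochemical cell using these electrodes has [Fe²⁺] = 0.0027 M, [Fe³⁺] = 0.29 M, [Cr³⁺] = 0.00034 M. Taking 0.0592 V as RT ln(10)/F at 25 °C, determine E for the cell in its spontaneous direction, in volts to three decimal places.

+1.729 V

Fe³⁺/Fe²⁺ is the cathode (higher E°), Cr³⁺/Cr the anode: E°cell = +0.78 − (-0.76) = +1.54 V, n = 3.
Overall: 3 Fe³⁺(aq) + Cr(s) → 3 Fe²⁺(aq) + Cr³⁺(aq)
Q = [Fe²⁺]^3·[Cr³⁺] / ([Fe³⁺]^3); log Q = -9.562.
E = E° − (0.0592/n) log Q = +1.54 − (0.0592/3)(-9.562) = +1.729 V.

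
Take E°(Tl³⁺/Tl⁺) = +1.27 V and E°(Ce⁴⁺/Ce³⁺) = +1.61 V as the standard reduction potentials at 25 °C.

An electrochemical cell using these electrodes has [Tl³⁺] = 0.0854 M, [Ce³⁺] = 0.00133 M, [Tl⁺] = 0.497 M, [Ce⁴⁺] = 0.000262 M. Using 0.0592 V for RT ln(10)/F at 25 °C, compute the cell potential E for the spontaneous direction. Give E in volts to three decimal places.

+0.321 V

Ce⁴⁺/Ce³⁺ is the cathode (higher E°), Tl³⁺/Tl⁺ the anode: E°cell = +1.61 − (+1.27) = +0.34 V, n = 2.
Overall: 2 Ce⁴⁺(aq) + Tl⁺(aq) → 2 Ce³⁺(aq) + Tl³⁺(aq)
Q = [Ce³⁺]^2·[Tl³⁺] / ([Ce⁴⁺]^2·[Tl⁺]); log Q = 0.646.
E = E° − (0.0592/n) log Q = +0.34 − (0.0592/2)(0.646) = +0.321 V.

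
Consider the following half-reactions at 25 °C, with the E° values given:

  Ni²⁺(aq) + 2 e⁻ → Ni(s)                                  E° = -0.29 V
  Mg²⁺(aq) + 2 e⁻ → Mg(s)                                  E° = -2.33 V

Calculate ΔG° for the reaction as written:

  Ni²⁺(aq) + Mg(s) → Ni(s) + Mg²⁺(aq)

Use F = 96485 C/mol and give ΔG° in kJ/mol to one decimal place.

-393.7 kJ/mol

As written, Ni²⁺/Ni is reduced (cathode) and Mg²⁺/Mg is oxidised (anode), so E°cell = (-0.29) − (-2.33) = +2.04 V.
Balancing electrons gives n = 2.
ΔG° = −nFE° = −(2)(96485)(+2.04) = -393,659 J = -393.7 kJ/mol.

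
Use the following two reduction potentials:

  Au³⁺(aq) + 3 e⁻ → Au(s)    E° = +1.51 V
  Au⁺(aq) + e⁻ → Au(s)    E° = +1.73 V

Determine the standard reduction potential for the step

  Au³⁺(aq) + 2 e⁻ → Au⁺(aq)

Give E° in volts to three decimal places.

+1.400 V

Sequential free energies add, so n₃E°₃ = n₁E°₁ + n₂E°₂.
With n₃ = 3, and the known step contributing 1×(+1.73) V, the unknown satisfies 2·E° = 3×(+1.51) − 1×(+1.73) = +2.800.
E° = +2.800 / 2 = +1.400 V.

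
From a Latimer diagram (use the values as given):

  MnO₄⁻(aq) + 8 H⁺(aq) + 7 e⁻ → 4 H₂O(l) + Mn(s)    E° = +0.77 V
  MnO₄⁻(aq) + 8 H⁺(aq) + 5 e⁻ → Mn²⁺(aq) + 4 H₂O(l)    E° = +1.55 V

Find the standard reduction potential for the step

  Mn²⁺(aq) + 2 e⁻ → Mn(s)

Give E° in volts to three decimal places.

Sequential free energies add, so n₃E°₃ = n₁E°₁ + n₂E°₂.
With n₃ = 7, and the known step contributing 5×(+1.55) V, the unknown satisfies 2·E° = 7×(+0.77) − 5×(+1.55) = -2.360.
E° = -2.360 / 2 = -1.180 V.

-1.180 V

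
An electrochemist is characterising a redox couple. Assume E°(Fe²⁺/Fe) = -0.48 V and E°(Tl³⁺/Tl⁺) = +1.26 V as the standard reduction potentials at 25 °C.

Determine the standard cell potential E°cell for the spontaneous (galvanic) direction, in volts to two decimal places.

+1.74 V

The Tl³⁺/Tl⁺ couple has the higher reduction potential, so it is the cathode; Fe²⁺/Fe is oxidised at the anode.
E°cell = E°(cathode) − E°(anode) = (+1.26) − (-0.48) = +1.74 V.
Since E°cell > 0, the reaction is spontaneous under standard conditions.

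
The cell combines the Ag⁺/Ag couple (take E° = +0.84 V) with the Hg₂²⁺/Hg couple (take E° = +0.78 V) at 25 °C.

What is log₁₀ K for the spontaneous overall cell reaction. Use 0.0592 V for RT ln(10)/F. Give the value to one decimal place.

Cathode: Ag⁺/Ag; anode: Hg₂²⁺/Hg. E°cell = +0.06 V, n = 2.
log K = nE°cell / 0.0592 = (2)(+0.06) / 0.0592 = 2.0.

2.0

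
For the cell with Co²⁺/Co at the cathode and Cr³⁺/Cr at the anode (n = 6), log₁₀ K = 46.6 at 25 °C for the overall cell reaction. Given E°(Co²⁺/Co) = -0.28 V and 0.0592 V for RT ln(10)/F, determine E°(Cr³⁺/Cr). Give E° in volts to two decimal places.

-0.74 V

E°cell = (0.0592/n)·log K = (0.0592/6)(46.6) = +0.460 V.
Since Co²⁺/Co is the cathode and Cr³⁺/Cr the anode, E°cell = E°(Co²⁺/Co) − E°(Cr³⁺/Cr).
So E°(Cr³⁺/Cr) = E°(Co²⁺/Co) − E°cell = (-0.28) − (+0.460) = -0.74 V.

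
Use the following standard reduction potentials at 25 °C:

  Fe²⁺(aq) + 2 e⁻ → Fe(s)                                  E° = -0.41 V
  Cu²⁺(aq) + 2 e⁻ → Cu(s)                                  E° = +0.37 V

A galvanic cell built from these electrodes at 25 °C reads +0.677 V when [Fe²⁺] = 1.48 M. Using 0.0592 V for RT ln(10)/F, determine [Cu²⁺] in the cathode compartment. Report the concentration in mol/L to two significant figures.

Cu²⁺/Cu is the cathode, Fe²⁺/Fe the anode: E°cell = +0.78 V, n = 2.
Overall reaction: Cu²⁺(aq) + Fe(s) → Cu(s) + Fe²⁺(aq); Q = [Fe²⁺]^1/[Cu²⁺]^1.
From E = E° − (0.0592/n) log Q: log Q = (E° − E)·n/0.0592 = (+0.78 − (+0.677))·2/0.0592 = 3.4797.
So 1·log[Cu²⁺] = 1·log(1.48) − log Q = 0.1703 − (3.4797) = -3.3094; [Cu²⁺] = 10^(-3.3094) ≈ 0.00049 M.

0.00049 M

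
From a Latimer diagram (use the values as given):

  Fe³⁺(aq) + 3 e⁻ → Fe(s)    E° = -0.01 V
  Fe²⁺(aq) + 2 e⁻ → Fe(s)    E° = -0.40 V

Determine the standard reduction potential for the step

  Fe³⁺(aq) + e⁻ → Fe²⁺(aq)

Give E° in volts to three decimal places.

+0.770 V

Sequential free energies add, so n₃E°₃ = n₁E°₁ + n₂E°₂.
With n₃ = 3, and the known step contributing 2×(-0.40) V, the unknown satisfies 1·E° = 3×(-0.01) − 2×(-0.40) = +0.770.
E° = +0.770 / 1 = +0.770 V.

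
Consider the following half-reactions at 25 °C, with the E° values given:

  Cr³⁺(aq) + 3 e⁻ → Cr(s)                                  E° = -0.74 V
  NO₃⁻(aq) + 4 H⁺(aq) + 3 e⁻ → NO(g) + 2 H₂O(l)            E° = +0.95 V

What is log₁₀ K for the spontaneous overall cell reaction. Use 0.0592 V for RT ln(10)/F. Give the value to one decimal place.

Cathode: NO₃⁻/NO; anode: Cr³⁺/Cr. E°cell = +1.69 V, n = 3.
log K = nE°cell / 0.0592 = (3)(+1.69) / 0.0592 = 85.6.

85.6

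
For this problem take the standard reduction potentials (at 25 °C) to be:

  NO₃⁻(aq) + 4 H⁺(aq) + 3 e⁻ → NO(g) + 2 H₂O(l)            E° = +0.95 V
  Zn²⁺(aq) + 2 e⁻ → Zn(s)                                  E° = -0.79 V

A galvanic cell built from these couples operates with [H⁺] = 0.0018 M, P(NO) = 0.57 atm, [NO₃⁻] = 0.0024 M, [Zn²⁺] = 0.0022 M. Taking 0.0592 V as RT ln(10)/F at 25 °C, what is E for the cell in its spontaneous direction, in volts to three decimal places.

+1.555 V

NO₃⁻/NO is the cathode (higher E°), Zn²⁺/Zn the anode: E°cell = +0.95 − (-0.79) = +1.74 V, n = 6.
Overall: 2 NO₃⁻(aq) + 8 H⁺(aq) + 3 Zn(s) → 2 NO(g) + 4 H₂O(l) + 3 Zn²⁺(aq)
Q = P(NO)^2·[Zn²⁺]^3 / ([NO₃⁻]^2·[H⁺]^8); log Q = 18.736.
E = E° − (0.0592/n) log Q = +1.74 − (0.0592/6)(18.736) = +1.555 V.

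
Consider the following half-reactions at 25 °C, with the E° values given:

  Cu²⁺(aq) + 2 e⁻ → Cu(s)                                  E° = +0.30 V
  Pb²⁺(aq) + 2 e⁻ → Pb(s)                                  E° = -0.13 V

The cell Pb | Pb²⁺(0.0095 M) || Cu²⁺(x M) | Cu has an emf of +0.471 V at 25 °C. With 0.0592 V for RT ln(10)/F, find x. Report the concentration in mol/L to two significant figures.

0.23 M

Cu²⁺/Cu is the cathode, Pb²⁺/Pb the anode: E°cell = +0.43 V, n = 2.
Overall reaction: Cu²⁺(aq) + Pb(s) → Cu(s) + Pb²⁺(aq); Q = [Pb²⁺]^1/[Cu²⁺]^1.
From E = E° − (0.0592/n) log Q: log Q = (E° − E)·n/0.0592 = (+0.43 − (+0.471))·2/0.0592 = -1.3851.
So 1·log[Cu²⁺] = 1·log(0.0095) − log Q = -2.0223 − (-1.3851) = -0.6372; [Cu²⁺] = 10^(-0.6372) ≈ 0.23 M.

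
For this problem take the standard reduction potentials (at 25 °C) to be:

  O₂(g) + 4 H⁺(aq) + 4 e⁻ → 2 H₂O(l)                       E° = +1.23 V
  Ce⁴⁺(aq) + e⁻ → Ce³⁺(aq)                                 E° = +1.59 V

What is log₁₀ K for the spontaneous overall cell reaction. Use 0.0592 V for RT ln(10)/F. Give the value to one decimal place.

24.3

Cathode: Ce⁴⁺/Ce³⁺; anode: O₂/H₂O. E°cell = +0.36 V, n = 4.
log K = nE°cell / 0.0592 = (4)(+0.36) / 0.0592 = 24.3.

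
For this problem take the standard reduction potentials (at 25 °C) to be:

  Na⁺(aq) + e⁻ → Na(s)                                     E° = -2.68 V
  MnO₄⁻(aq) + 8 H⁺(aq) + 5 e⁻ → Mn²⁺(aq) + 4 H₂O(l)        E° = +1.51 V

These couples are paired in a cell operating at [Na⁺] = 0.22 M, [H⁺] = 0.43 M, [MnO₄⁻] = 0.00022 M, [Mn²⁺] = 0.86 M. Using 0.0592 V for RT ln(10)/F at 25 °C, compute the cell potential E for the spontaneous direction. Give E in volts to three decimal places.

+4.152 V

MnO₄⁻/Mn²⁺ is the cathode (higher E°), Na⁺/Na the anode: E°cell = +1.51 − (-2.68) = +4.19 V, n = 5.
Overall: MnO₄⁻(aq) + 8 H⁺(aq) + 5 Na(s) → Mn²⁺(aq) + 4 H₂O(l) + 5 Na⁺(aq)
Q = [Mn²⁺]·[Na⁺]^5 / ([MnO₄⁻]·[H⁺]^8); log Q = 3.236.
E = E° − (0.0592/n) log Q = +4.19 − (0.0592/5)(3.236) = +4.152 V.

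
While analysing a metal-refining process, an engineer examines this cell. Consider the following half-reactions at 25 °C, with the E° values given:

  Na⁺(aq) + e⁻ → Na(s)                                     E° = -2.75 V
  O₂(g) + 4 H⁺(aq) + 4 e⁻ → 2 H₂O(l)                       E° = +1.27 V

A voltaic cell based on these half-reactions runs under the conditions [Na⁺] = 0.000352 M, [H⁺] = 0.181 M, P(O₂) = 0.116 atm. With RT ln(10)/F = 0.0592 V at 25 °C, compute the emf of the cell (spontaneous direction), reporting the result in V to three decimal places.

O₂/H₂O is the cathode (higher E°), Na⁺/Na the anode: E°cell = +1.27 − (-2.75) = +4.02 V, n = 4.
Overall: O₂(g) + 4 H⁺(aq) + 4 Na(s) → 2 H₂O(l) + 4 Na⁺(aq)
Q = [Na⁺]^4 / (P(O₂)·[H⁺]^4); log Q = -9.909.
E = E° − (0.0592/n) log Q = +4.02 − (0.0592/4)(-9.909) = +4.167 V.

+4.167 V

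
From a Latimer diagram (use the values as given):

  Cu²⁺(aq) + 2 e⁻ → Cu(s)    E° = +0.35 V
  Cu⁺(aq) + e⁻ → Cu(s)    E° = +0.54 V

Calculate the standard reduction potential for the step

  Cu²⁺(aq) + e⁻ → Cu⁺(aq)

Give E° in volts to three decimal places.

Sequential free energies add, so n₃E°₃ = n₁E°₁ + n₂E°₂.
With n₃ = 2, and the known step contributing 1×(+0.54) V, the unknown satisfies 1·E° = 2×(+0.35) − 1×(+0.54) = +0.160.
E° = +0.160 / 1 = +0.160 V.

+0.160 V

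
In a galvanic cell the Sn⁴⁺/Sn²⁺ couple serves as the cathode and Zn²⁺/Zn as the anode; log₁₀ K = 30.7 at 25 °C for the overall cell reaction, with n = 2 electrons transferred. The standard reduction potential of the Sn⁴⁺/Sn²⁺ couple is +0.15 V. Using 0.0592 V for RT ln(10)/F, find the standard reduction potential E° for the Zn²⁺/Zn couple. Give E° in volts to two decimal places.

E°cell = (0.0592/n)·log K = (0.0592/2)(30.7) = +0.909 V.
Since Sn⁴⁺/Sn²⁺ is the cathode and Zn²⁺/Zn the anode, E°cell = E°(Sn⁴⁺/Sn²⁺) − E°(Zn²⁺/Zn).
So E°(Zn²⁺/Zn) = E°(Sn⁴⁺/Sn²⁺) − E°cell = (+0.15) − (+0.909) = -0.76 V.

-0.76 V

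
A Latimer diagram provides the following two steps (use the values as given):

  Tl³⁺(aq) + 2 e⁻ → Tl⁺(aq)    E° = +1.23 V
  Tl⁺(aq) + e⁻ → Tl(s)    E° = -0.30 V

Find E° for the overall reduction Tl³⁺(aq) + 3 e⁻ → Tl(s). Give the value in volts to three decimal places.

+0.720 V

Standard free energies of sequential steps add: ΔG°₃ = ΔG°₁ + ΔG°₂, so n₃E°₃ = n₁E°₁ + n₂E°₂.
E°₃ = (2×+1.23 + 1×-0.30) / 3 = (+2.160) / 3 = +0.720 V.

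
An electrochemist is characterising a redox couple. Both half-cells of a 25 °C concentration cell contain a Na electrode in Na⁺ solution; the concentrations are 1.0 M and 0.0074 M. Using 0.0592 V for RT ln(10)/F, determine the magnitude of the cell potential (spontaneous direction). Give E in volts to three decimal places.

For a concentration cell E°cell = 0. The 1.0 M side is the cathode (reduction is favoured where [Na⁺] is higher).
With n = 1, E = −(0.0592/1) log([Na⁺]ₐₙ/[Na⁺]꜀ₐₜ) = −(0.0592/1) log(0.0074/1) = −(0.0592/1)(-2.131) = +0.126 V.

+0.126 V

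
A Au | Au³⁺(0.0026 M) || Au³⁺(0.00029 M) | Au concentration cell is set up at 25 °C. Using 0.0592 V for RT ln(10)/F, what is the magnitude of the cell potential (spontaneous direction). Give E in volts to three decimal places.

For a concentration cell E°cell = 0. The 0.0026 M side is the cathode (reduction is favoured where [Au³⁺] is higher).
With n = 3, E = −(0.0592/3) log([Au³⁺]ₐₙ/[Au³⁺]꜀ₐₜ) = −(0.0592/3) log(0.00029/0.0026) = −(0.0592/3)(-0.953) = +0.019 V.

+0.019 V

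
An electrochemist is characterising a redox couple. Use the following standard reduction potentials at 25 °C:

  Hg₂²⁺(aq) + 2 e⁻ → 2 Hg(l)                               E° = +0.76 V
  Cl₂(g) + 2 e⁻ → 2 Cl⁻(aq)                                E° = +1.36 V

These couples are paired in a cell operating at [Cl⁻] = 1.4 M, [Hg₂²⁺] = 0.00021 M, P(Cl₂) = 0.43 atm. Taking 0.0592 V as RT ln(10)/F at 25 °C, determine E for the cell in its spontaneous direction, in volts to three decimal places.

+0.689 V

Cl₂/Cl⁻ is the cathode (higher E°), Hg₂²⁺/Hg the anode: E°cell = +1.36 − (+0.76) = +0.60 V, n = 2.
Overall: Cl₂(g) + 2 Hg(l) → 2 Cl⁻(aq) + Hg₂²⁺(aq)
Q = [Cl⁻]^2·[Hg₂²⁺] / (P(Cl₂)); log Q = -3.019.
E = E° − (0.0592/n) log Q = +0.60 − (0.0592/2)(-3.019) = +0.689 V.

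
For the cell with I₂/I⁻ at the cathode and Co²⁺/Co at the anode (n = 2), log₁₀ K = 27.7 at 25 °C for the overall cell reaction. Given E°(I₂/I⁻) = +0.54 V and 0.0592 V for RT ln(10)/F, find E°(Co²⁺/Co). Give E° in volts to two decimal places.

-0.28 V

E°cell = (0.0592/n)·log K = (0.0592/2)(27.7) = +0.820 V.
Since I₂/I⁻ is the cathode and Co²⁺/Co the anode, E°cell = E°(I₂/I⁻) − E°(Co²⁺/Co).
So E°(Co²⁺/Co) = E°(I₂/I⁻) − E°cell = (+0.54) − (+0.820) = -0.28 V.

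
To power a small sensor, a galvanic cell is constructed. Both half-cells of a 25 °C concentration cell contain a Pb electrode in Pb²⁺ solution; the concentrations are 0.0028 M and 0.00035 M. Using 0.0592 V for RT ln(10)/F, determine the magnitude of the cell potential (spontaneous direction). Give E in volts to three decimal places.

+0.027 V

For a concentration cell E°cell = 0. The 0.0028 M side is the cathode (reduction is favoured where [Pb²⁺] is higher).
With n = 2, E = −(0.0592/2) log([Pb²⁺]ₐₙ/[Pb²⁺]꜀ₐₜ) = −(0.0592/2) log(0.00035/0.0028) = −(0.0592/2)(-0.903) = +0.027 V.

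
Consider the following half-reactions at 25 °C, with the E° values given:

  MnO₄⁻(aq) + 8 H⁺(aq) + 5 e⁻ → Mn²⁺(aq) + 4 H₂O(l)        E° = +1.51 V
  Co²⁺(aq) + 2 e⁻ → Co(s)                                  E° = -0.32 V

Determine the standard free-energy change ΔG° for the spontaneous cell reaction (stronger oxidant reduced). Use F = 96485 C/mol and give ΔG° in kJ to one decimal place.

MnO₄⁻/Mn²⁺ (E° = +1.51 V) is the cathode; Co²⁺/Co (E° = -0.32 V) is the anode, so E°cell = +1.83 V.
Balancing electrons gives n = 10 (lcm of 5 and 2).
ΔG° = −nFE° = −(10)(96485)(+1.83) = -1,765,676 J = -1765.7 kJ.

-1765.7 kJ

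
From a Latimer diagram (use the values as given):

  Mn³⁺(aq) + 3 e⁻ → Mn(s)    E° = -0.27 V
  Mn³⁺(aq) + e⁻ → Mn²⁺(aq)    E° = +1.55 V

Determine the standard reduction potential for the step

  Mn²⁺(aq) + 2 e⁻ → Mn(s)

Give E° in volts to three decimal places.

-1.180 V

Sequential free energies add, so n₃E°₃ = n₁E°₁ + n₂E°₂.
With n₃ = 3, and the known step contributing 1×(+1.55) V, the unknown satisfies 2·E° = 3×(-0.27) − 1×(+1.55) = -2.360.
E° = -2.360 / 2 = -1.180 V.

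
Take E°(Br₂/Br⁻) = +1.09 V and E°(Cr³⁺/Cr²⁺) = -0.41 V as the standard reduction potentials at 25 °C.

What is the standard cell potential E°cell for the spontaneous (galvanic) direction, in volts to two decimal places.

The Br₂/Br⁻ couple has the higher reduction potential, so it is the cathode; Cr³⁺/Cr²⁺ is oxidised at the anode.
E°cell = E°(cathode) − E°(anode) = (+1.09) − (-0.41) = +1.50 V.
Since E°cell > 0, the reaction is spontaneous under standard conditions.

+1.50 V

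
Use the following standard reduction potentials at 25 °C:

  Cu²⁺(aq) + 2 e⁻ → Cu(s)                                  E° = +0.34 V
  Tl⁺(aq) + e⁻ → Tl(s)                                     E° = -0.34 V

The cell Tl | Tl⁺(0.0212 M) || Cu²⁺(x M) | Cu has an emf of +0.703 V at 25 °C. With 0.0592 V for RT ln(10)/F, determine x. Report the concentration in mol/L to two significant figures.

Cu²⁺/Cu is the cathode, Tl⁺/Tl the anode: E°cell = +0.68 V, n = 2.
Overall reaction: Cu²⁺(aq) + 2 Tl(s) → Cu(s) + 2 Tl⁺(aq); Q = [Tl⁺]^2/[Cu²⁺]^1.
From E = E° − (0.0592/n) log Q: log Q = (E° − E)·n/0.0592 = (+0.68 − (+0.703))·2/0.0592 = -0.7770.
So 1·log[Cu²⁺] = 2·log(0.0212) − log Q = -3.3473 − (-0.7770) = -2.5703; [Cu²⁺] = 10^(-2.5703) ≈ 0.0027 M.

0.0027 M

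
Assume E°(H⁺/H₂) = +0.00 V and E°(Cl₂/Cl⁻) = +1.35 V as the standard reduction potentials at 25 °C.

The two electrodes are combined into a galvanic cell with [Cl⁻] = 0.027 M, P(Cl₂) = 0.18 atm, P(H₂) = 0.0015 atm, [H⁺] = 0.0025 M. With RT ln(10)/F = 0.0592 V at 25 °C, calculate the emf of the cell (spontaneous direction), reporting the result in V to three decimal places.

Cl₂/Cl⁻ is the cathode (higher E°), H⁺/H₂ the anode: E°cell = +1.35 − (+0.00) = +1.35 V, n = 2.
Overall: Cl₂(g) + H₂(g) → 2 Cl⁻(aq) + 2 H⁺(aq)
Q = [Cl⁻]^2·[H⁺]^2 / (P(Cl₂)·P(H₂)); log Q = -4.773.
E = E° − (0.0592/n) log Q = +1.35 − (0.0592/2)(-4.773) = +1.491 V.

+1.491 V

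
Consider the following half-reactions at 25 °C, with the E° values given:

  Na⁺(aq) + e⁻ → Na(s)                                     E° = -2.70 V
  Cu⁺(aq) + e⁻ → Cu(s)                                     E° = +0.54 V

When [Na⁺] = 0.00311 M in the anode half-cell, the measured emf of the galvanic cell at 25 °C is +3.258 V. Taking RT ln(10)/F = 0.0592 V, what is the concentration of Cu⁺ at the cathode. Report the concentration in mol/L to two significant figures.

Cu⁺/Cu is the cathode, Na⁺/Na the anode: E°cell = +3.24 V, n = 1.
Overall reaction: Cu⁺(aq) + Na(s) → Cu(s) + Na⁺(aq); Q = [Na⁺]^1/[Cu⁺]^1.
From E = E° − (0.0592/n) log Q: log Q = (E° − E)·n/0.0592 = (+3.24 − (+3.258))·1/0.0592 = -0.3041.
So 1·log[Cu⁺] = 1·log(0.00311) − log Q = -2.5072 − (-0.3041) = -2.2031; [Cu⁺] = 10^(-2.2031) ≈ 0.0063 M.

0.0063 M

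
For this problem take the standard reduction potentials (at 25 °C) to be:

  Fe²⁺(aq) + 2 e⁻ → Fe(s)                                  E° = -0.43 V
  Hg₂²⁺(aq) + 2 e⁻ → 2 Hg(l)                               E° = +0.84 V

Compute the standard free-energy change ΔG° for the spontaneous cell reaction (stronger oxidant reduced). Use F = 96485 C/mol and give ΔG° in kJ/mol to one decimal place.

Hg₂²⁺/Hg (E° = +0.84 V) is the cathode; Fe²⁺/Fe (E° = -0.43 V) is the anode, so E°cell = +1.27 V.
Balancing electrons gives n = 2 (lcm of 2 and 2).
ΔG° = −nFE° = −(2)(96485)(+1.27) = -245,072 J = -245.1 kJ/mol.

-245.1 kJ/mol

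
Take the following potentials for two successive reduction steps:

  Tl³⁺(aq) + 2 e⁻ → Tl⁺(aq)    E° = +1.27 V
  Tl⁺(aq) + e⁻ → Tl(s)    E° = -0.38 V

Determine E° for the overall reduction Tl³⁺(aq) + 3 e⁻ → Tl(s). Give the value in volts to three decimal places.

+0.720 V

Adding the free-energy changes (−nFE°) of the two steps gives −n₃FE°₃ = −n₁FE°₁ − n₂FE°₂.
E°₃ = (2×+1.27 + 1×-0.38) / 3 = (+2.160) / 3 = +0.720 V.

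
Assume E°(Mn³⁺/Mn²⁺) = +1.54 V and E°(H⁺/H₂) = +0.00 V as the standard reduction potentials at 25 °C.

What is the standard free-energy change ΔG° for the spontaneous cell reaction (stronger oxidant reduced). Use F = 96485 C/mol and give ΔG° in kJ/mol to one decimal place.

-297.2 kJ/mol

Mn³⁺/Mn²⁺ (E° = +1.54 V) is the cathode; H⁺/H₂ (E° = +0.00 V) is the anode, so E°cell = +1.54 V.
Balancing electrons gives n = 2 (lcm of 1 and 2).
ΔG° = −nFE° = −(2)(96485)(+1.54) = -297,174 J = -297.2 kJ/mol.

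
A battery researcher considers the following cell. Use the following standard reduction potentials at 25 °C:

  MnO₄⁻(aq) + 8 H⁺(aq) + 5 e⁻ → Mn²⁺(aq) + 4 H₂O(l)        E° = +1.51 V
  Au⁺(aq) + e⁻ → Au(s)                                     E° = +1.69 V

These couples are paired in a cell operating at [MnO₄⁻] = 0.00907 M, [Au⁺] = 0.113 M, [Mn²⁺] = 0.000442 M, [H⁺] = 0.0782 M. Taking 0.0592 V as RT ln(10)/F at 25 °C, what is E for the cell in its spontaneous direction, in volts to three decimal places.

+0.213 V

Au⁺/Au is the cathode (higher E°), MnO₄⁻/Mn²⁺ the anode: E°cell = +1.69 − (+1.51) = +0.18 V, n = 5.
Overall: 5 Au⁺(aq) + Mn²⁺(aq) + 4 H₂O(l) → 5 Au(s) + MnO₄⁻(aq) + 8 H⁺(aq)
Q = [MnO₄⁻]·[H⁺]^8 / ([Au⁺]^5·[Mn²⁺]); log Q = -2.808.
E = E° − (0.0592/n) log Q = +0.18 − (0.0592/5)(-2.808) = +0.213 V.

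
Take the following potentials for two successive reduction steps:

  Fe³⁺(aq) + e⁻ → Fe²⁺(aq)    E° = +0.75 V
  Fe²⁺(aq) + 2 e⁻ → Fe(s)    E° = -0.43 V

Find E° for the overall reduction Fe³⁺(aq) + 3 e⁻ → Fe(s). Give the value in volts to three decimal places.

-0.037 V

Standard free energies of sequential steps add: ΔG°₃ = ΔG°₁ + ΔG°₂, so n₃E°₃ = n₁E°₁ + n₂E°₂.
E°₃ = (1×+0.75 + 2×-0.43) / 3 = (-0.110) / 3 = -0.037 V.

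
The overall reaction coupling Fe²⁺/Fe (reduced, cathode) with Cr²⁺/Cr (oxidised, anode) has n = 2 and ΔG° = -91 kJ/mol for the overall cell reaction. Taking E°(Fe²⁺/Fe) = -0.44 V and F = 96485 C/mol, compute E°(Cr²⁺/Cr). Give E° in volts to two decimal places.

E°cell = −ΔG°/(nF) = −(-91×10³)/((2)(96485)) = +0.472 V.
Since Fe²⁺/Fe is the cathode and Cr²⁺/Cr the anode, E°cell = E°(Fe²⁺/Fe) − E°(Cr²⁺/Cr).
So E°(Cr²⁺/Cr) = E°(Fe²⁺/Fe) − E°cell = (-0.44) − (+0.472) = -0.91 V.

-0.91 V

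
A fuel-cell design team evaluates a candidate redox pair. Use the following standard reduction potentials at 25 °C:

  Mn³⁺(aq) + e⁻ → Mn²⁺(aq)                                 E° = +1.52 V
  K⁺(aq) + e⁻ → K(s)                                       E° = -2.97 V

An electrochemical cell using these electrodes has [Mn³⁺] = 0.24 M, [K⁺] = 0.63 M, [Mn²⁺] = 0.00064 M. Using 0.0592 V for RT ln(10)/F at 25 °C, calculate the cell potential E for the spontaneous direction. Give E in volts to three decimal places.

Mn³⁺/Mn²⁺ is the cathode (higher E°), K⁺/K the anode: E°cell = +1.52 − (-2.97) = +4.49 V, n = 1.
Overall: Mn³⁺(aq) + K(s) → Mn²⁺(aq) + K⁺(aq)
Q = [Mn²⁺]·[K⁺] / ([Mn³⁺]); log Q = -2.775.
E = E° − (0.0592/n) log Q = +4.49 − (0.0592/1)(-2.775) = +4.654 V.

+4.654 V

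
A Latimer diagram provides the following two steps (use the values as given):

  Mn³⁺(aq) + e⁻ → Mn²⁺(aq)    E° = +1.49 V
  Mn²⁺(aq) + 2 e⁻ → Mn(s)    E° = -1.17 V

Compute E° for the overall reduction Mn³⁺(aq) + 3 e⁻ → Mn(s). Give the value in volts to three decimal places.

-0.283 V

Standard free energies of sequential steps add: ΔG°₃ = ΔG°₁ + ΔG°₂, so n₃E°₃ = n₁E°₁ + n₂E°₂.
E°₃ = (1×+1.49 + 2×-1.17) / 3 = (-0.850) / 3 = -0.283 V.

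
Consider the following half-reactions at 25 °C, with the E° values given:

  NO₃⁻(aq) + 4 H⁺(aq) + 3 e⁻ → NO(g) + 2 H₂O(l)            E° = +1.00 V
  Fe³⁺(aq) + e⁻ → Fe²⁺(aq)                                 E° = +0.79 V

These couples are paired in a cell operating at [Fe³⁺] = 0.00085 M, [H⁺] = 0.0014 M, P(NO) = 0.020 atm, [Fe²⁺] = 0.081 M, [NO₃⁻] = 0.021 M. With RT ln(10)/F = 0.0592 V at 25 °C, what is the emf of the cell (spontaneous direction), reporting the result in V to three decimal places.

NO₃⁻/NO is the cathode (higher E°), Fe³⁺/Fe²⁺ the anode: E°cell = +1.00 − (+0.79) = +0.21 V, n = 3.
Overall: NO₃⁻(aq) + 4 H⁺(aq) + 3 Fe²⁺(aq) → NO(g) + 2 H₂O(l) + 3 Fe³⁺(aq)
Q = P(NO)·[Fe³⁺]^3 / ([NO₃⁻]·[H⁺]^4·[Fe²⁺]^3); log Q = 5.457.
E = E° − (0.0592/n) log Q = +0.21 − (0.0592/3)(5.457) = +0.102 V.

+0.102 V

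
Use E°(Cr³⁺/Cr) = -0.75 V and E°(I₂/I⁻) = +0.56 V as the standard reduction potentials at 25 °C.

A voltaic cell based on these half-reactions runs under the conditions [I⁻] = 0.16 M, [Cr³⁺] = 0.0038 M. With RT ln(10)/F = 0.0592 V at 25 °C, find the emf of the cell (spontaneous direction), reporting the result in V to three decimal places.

I₂/I⁻ is the cathode (higher E°), Cr³⁺/Cr the anode: E°cell = +0.56 − (-0.75) = +1.31 V, n = 6.
Overall: 3 I₂(s) + 2 Cr(s) → 6 I⁻(aq) + 2 Cr³⁺(aq)
Q = [I⁻]^6·[Cr³⁺]^2; log Q = -9.616.
E = E° − (0.0592/n) log Q = +1.31 − (0.0592/6)(-9.616) = +1.405 V.

+1.405 V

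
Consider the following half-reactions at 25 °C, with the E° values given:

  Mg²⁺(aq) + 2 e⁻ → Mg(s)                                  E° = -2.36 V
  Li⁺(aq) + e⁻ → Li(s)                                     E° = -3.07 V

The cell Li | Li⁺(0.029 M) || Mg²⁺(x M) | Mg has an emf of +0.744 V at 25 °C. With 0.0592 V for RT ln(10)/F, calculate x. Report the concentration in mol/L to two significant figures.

Mg²⁺/Mg is the cathode, Li⁺/Li the anode: E°cell = +0.71 V, n = 2.
Overall reaction: Mg²⁺(aq) + 2 Li(s) → Mg(s) + 2 Li⁺(aq); Q = [Li⁺]^2/[Mg²⁺]^1.
From E = E° − (0.0592/n) log Q: log Q = (E° − E)·n/0.0592 = (+0.71 − (+0.744))·2/0.0592 = -1.1486.
So 1·log[Mg²⁺] = 2·log(0.029) − log Q = -3.0752 − (-1.1486) = -1.9266; [Mg²⁺] = 10^(-1.9266) ≈ 0.012 M.

0.012 M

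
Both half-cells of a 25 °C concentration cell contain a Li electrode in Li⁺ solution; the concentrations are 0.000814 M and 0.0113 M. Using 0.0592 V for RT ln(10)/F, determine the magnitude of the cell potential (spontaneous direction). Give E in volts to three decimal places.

For a concentration cell E°cell = 0. The 0.0113 M side is the cathode (reduction is favoured where [Li⁺] is higher).
With n = 1, E = −(0.0592/1) log([Li⁺]ₐₙ/[Li⁺]꜀ₐₜ) = −(0.0592/1) log(0.000814/0.0113) = −(0.0592/1)(-1.142) = +0.068 V.

+0.068 V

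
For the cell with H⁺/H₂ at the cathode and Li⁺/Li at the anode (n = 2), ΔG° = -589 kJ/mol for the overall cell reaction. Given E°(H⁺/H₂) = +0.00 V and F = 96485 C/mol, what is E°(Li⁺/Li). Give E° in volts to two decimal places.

E°cell = −ΔG°/(nF) = −(-589×10³)/((2)(96485)) = +3.052 V.
Since H⁺/H₂ is the cathode and Li⁺/Li the anode, E°cell = E°(H⁺/H₂) − E°(Li⁺/Li).
So E°(Li⁺/Li) = E°(H⁺/H₂) − E°cell = (+0.00) − (+3.052) = -3.05 V.

-3.05 V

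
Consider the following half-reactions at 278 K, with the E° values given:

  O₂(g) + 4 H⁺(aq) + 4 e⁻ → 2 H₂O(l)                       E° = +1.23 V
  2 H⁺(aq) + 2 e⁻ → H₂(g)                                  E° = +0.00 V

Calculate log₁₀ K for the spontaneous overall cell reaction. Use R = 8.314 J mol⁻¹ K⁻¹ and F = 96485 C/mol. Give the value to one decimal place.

Cathode: O₂/H₂O; anode: H⁺/H₂. E°cell = (+1.23) − (+0.00) = +1.23 V, with n = 4.
ΔG° = −nFE° = −RT ln K, so ln K = nFE°/(RT) = (4)(96485)(+1.23) / ((8.314)(278)) = 205.386.
log₁₀ K = 205.386 / ln 10 = 89.2.

89.2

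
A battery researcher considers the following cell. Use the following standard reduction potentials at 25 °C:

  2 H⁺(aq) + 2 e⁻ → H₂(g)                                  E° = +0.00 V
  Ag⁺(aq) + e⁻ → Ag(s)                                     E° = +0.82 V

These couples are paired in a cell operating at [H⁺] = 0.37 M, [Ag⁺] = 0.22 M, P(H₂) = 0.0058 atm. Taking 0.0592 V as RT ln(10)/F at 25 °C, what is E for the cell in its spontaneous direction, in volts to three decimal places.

Ag⁺/Ag is the cathode (higher E°), H⁺/H₂ the anode: E°cell = +0.82 − (+0.00) = +0.82 V, n = 2.
Overall: 2 Ag⁺(aq) + H₂(g) → 2 Ag(s) + 2 H⁺(aq)
Q = [H⁺]^2 / ([Ag⁺]^2·P(H₂)); log Q = 2.688.
E = E° − (0.0592/n) log Q = +0.82 − (0.0592/2)(2.688) = +0.740 V.

+0.740 V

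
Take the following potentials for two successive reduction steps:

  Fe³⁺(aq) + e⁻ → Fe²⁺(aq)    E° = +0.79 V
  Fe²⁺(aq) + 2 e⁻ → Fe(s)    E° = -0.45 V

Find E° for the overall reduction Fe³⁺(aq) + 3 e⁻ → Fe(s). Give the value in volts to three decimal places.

Standard free energies of sequential steps add: ΔG°₃ = ΔG°₁ + ΔG°₂, so n₃E°₃ = n₁E°₁ + n₂E°₂.
E°₃ = (1×+0.79 + 2×-0.45) / 3 = (-0.110) / 3 = -0.037 V.

-0.037 V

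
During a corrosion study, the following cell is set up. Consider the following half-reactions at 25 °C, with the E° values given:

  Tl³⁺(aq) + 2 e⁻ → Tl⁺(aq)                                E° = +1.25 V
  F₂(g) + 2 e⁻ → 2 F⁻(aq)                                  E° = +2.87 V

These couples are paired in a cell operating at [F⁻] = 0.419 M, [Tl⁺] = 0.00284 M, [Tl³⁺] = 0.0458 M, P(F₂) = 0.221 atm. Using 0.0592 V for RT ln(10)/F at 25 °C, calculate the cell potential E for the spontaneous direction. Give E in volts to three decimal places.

+1.587 V

F₂/F⁻ is the cathode (higher E°), Tl³⁺/Tl⁺ the anode: E°cell = +2.87 − (+1.25) = +1.62 V, n = 2.
Overall: F₂(g) + Tl⁺(aq) → 2 F⁻(aq) + Tl³⁺(aq)
Q = [F⁻]^2·[Tl³⁺] / (P(F₂)·[Tl⁺]); log Q = 1.108.
E = E° − (0.0592/n) log Q = +1.62 − (0.0592/2)(1.108) = +1.587 V.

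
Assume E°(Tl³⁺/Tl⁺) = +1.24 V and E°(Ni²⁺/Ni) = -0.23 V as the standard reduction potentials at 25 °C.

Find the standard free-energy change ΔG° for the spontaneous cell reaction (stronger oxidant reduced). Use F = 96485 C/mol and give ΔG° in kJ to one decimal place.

-283.7 kJ

Tl³⁺/Tl⁺ (E° = +1.24 V) is the cathode; Ni²⁺/Ni (E° = -0.23 V) is the anode, so E°cell = +1.47 V.
Balancing electrons gives n = 2 (lcm of 2 and 2).
ΔG° = −nFE° = −(2)(96485)(+1.47) = -283,666 J = -283.7 kJ.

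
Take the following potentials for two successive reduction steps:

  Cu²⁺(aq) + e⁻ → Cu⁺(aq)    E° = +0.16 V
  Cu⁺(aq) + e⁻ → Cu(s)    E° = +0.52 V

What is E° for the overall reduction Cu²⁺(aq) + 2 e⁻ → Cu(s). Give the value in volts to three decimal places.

+0.340 V

Adding the free-energy changes (−nFE°) of the two steps gives −n₃FE°₃ = −n₁FE°₁ − n₂FE°₂.
E°₃ = (1×+0.16 + 1×+0.52) / 2 = (+0.680) / 2 = +0.340 V.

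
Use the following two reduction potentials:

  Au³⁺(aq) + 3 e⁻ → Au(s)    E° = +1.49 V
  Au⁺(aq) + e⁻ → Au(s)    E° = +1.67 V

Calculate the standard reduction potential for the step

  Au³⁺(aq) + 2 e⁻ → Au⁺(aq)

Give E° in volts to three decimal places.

+1.400 V

Sequential free energies add, so n₃E°₃ = n₁E°₁ + n₂E°₂.
With n₃ = 3, and the known step contributing 1×(+1.67) V, the unknown satisfies 2·E° = 3×(+1.49) − 1×(+1.67) = +2.800.
E° = +2.800 / 2 = +1.400 V.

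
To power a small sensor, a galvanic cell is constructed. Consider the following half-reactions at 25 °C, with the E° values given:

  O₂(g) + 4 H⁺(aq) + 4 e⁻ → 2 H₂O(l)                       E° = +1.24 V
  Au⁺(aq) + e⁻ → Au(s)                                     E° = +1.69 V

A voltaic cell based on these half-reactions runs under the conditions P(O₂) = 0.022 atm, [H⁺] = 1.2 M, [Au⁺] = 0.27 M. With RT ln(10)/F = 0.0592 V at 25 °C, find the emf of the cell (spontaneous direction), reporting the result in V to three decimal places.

Au⁺/Au is the cathode (higher E°), O₂/H₂O the anode: E°cell = +1.69 − (+1.24) = +0.45 V, n = 4.
Overall: 4 Au⁺(aq) + 2 H₂O(l) → 4 Au(s) + O₂(g) + 4 H⁺(aq)
Q = P(O₂)·[H⁺]^4 / ([Au⁺]^4); log Q = 0.934.
E = E° − (0.0592/n) log Q = +0.45 − (0.0592/4)(0.934) = +0.436 V.

+0.436 V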